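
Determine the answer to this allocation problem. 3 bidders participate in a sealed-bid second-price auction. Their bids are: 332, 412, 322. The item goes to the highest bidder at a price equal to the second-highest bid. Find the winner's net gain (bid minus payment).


Step 1: Sort bids in descending order: 412, 332, 322
Step 2: The winning bid is the highest: 412
Step 3: The payment equals the second-highest bid: 332
Step 4: Surplus = winner's bid - payment = 412 - 332 = 80

80


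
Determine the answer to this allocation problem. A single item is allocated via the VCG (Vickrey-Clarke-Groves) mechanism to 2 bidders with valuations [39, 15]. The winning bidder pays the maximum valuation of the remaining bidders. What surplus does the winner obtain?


Step 1: The winner is the agent with the highest value: agent 0 with value 39
Step 2: Values of other agents: [15]
Step 3: VCG payment = max of others' values = 15
Step 4: Surplus = 39 - 15 = 24

24


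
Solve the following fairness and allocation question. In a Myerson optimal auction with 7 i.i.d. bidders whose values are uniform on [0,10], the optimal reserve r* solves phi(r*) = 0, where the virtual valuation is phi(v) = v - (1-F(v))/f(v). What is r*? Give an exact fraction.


Step 1: For U[0,10], F(v) = v/10 and f(v) = 1/10
Step 2: phi(v) = v - (1 - v/10)/(1/10) = v - (10 - v) = 2v - 10
Step 3: Set phi(r*) = 0: 2r* - 10 = 0
Step 4: r* = 10/2 = 5 (the number of bidders n = 7 does not enter)

5


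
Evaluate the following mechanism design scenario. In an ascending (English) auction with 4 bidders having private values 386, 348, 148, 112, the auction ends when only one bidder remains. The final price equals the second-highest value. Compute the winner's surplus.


Step 1: Identify the highest value: 386
Step 2: Identify the second-highest value: 348
Step 3: The final price = second-highest value = 348
Step 4: Surplus = 386 - 348 = 38

38


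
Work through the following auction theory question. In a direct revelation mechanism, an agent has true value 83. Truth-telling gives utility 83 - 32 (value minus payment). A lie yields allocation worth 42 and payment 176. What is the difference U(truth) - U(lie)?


Step 1: U(truth) = value - payment = 83 - 32 = 51
Step 2: U(lie) = allocation - payment = 42 - 176 = -134
Step 3: IC gap = 51 - (-134) = 185

185


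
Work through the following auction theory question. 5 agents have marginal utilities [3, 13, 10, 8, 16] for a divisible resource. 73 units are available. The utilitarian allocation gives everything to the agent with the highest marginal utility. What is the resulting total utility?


Step 1: The marginal utilities are [3, 13, 10, 8, 16]
Step 2: The highest marginal utility is 16
Step 3: All 73 units go to that agent
Step 4: Total utility = 16 * 73 = 1168

1168


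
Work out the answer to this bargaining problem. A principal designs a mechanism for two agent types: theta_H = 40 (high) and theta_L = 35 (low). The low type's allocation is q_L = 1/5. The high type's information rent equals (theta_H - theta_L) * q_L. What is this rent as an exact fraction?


Step 1: theta_H - theta_L = 40 - 35 = 5
Step 2: Information rent = (theta_H - theta_L) * q_L
Step 3: = 5 * 1/5
Step 4: = 1

1


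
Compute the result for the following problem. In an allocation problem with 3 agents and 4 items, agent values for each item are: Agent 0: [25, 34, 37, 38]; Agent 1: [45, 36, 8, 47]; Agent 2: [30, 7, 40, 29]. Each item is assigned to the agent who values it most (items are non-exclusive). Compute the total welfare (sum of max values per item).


Step 1: For each item, find the maximum value among all agents.
Step 2: Item 0 -> Agent 1 (value 45)
Step 3: Item 1 -> Agent 1 (value 36)
Step 4: Item 2 -> Agent 2 (value 40)
Step 5: Item 3 -> Agent 1 (value 47)
Step 6: Total welfare = 45 + 36 + 40 + 47 = 168

168


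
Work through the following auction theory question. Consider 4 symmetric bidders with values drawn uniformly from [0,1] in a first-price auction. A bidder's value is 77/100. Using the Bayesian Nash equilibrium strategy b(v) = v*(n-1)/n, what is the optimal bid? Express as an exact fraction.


Step 1: The symmetric BNE bidding function is b(v) = v * (n-1) / n
Step 2: Substitute v = 77/100 and n = 4
Step 3: b = 77/100 * 3/4
Step 4: b = 231/400

231/400


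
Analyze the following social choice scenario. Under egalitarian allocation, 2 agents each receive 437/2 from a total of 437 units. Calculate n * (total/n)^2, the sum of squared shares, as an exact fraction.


Step 1: Each agent's share = 437/2
Step 2: Square of each share = (437/2)^2 = 190969/4
Step 3: Sum of squares = 2 * 190969/4 = 190969/2

190969/2


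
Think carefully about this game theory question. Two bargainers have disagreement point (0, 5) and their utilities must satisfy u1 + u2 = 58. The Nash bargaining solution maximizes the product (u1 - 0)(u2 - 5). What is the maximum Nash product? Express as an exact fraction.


Step 1: The Nash solution splits surplus symmetrically above the disagreement point
Step 2: u1 = (total + d1 - d2)/2 = (58 + 0 - 5)/2 = 53/2
Step 3: u2 = (total - d1 + d2)/2 = (58 - 0 + 5)/2 = 63/2
Step 4: Nash product = (53/2 - 0) * (63/2 - 5)
Step 5: = 53/2 * 53/2 = 2809/4

2809/4


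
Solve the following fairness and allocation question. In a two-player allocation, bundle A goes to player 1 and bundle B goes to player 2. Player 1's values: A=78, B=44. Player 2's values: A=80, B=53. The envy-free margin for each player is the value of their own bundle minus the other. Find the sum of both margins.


Step 1: Player 1's margin = v1(A) - v1(B) = 78 - 44 = 34
Step 2: Player 2's margin = v2(B) - v2(A) = 53 - 80 = -27
Step 3: Total margin = 34 + -27 = 7

7


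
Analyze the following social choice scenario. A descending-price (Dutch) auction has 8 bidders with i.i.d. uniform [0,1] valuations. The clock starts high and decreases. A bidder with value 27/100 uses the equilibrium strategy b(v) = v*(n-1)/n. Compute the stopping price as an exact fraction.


Step 1: Dutch auctions are strategically equivalent to first-price auctions
Step 2: The equilibrium bid is b(v) = v*(n-1)/n
Step 3: b = 27/100 * 7/8
Step 4: b = 189/800

189/800


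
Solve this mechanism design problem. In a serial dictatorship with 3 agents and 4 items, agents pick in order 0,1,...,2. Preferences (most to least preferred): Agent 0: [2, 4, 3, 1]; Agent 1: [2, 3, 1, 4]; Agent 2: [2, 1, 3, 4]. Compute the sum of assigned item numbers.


Step 1: Agent 0 picks item 2
Step 2: Agent 1 picks item 3
Step 3: Agent 2 picks item 1
Step 4: Sum = 2 + 3 + 1 = 6

6


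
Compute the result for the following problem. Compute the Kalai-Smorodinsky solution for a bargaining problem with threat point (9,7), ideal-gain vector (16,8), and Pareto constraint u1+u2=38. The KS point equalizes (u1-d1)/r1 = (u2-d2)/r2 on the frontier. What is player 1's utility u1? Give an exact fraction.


Step 1: At the KS point, (u1-d1)/r1 = (u2-d2)/r2 = t and u1+u2 = 38
Step 2: u1 = d1 + r1*t and u2 = d2 + r2*t, so (d1 + r1*t) + (d2 + r2*t) = 38
Step 3: t = (38 - 9 - 7)/(16 + 8) = 22/24 = 11/12
Step 4: u1 = d1 + r1*t = 9 + 16 * 11/12 = 71/3
Step 5: (Check: u2 = d2 + r2*t = 43/3; u1+u2 = 71/3 + 43/3 = 38, on the frontier.)

71/3


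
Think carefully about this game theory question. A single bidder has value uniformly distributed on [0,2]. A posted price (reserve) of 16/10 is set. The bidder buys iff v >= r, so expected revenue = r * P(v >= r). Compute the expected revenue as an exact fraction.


Step 1: Posted price r = 8/5, value support [0,2]
Step 2: P(v >= r) = (2 - 8/5)/2 = 1/5
Step 3: Expected revenue = r * P(v >= r) = 8/5 * 1/5
Step 4: Revenue = 8/25

8/25


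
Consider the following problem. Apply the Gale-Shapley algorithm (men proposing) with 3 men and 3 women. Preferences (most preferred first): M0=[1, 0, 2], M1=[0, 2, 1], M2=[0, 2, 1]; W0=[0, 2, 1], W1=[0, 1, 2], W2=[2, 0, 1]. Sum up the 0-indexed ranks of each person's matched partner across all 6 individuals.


Step 1: Run Gale-Shapley (men propose, women hold best offer):
  M0 proposes to W1; she accepts
  M1 proposes to W0; she accepts
  M2 proposes to W0; she switches from M1
  M1 proposes to W2; she accepts
Step 2: Final matching: W0-M2, W1-M0, W2-M1
Step 3: 0-indexed ranks (man's rank of his match, then woman's): 0 + 1 + 0 + 0 + 1 + 2
Step 4: Total rank sum = 4

4


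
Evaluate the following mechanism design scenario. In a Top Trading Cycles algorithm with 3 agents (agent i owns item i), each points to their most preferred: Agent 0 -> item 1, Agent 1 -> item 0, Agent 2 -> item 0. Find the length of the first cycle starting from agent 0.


Step 1: Trace the pointer graph from agent 0: 0 -> 1 -> 0
Step 2: A cycle is detected when we revisit agent 0
Step 3: The cycle is: 0 -> 1 -> 0
Step 4: Cycle length = 2

2


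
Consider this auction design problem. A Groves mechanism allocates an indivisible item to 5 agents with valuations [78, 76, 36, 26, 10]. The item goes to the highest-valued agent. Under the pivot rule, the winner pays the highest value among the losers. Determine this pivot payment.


Step 1: The efficient winner is agent 0 with value 78
Step 2: Other agents' values: [76, 36, 26, 10]
Step 3: Pivot payment = max(others) = 76
Step 4: The winner pays 76

76


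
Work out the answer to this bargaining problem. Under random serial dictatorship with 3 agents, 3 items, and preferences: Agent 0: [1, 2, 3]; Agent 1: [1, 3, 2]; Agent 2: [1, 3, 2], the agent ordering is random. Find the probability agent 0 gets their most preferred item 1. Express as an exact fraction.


Step 1: Agent 0 wants item 1
Step 2: There are 6 possible orderings of agents
Step 3: In 2 orderings, agent 0 gets item 1
Step 4: Probability = 2/6 = 1/3

1/3


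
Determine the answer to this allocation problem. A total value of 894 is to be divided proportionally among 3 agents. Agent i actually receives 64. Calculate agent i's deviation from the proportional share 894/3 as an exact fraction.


Step 1: Proportional share = 894/3 = 298
Step 2: Agent's actual allocation = 64
Step 3: Excess = 64 - 298 = -234

-234


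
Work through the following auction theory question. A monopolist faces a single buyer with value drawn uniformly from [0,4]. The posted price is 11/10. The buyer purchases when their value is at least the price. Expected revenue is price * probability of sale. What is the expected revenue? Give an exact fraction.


Step 1: Posted price r = 11/10, value support [0,4]
Step 2: P(v >= r) = (4 - 11/10)/4 = 29/40
Step 3: Expected revenue = r * P(v >= r) = 11/10 * 29/40
Step 4: Revenue = 319/400

319/400


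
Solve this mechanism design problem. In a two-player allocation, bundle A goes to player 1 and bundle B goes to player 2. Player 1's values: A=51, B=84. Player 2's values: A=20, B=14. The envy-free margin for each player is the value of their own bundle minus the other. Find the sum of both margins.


Step 1: Player 1's margin = v1(A) - v1(B) = 51 - 84 = -33
Step 2: Player 2's margin = v2(B) - v2(A) = 14 - 20 = -6
Step 3: Total margin = -33 + -6 = -39

-39


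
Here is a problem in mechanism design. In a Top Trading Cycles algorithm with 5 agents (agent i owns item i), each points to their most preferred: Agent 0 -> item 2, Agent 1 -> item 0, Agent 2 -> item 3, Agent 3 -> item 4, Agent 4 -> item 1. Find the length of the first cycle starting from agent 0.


Step 1: Trace the pointer graph from agent 0: 0 -> 2 -> 3 -> 4 -> 1 -> 0
Step 2: A cycle is detected when we revisit agent 0
Step 3: The cycle is: 0 -> 2 -> 3 -> 4 -> 1 -> 0
Step 4: Cycle length = 5

5


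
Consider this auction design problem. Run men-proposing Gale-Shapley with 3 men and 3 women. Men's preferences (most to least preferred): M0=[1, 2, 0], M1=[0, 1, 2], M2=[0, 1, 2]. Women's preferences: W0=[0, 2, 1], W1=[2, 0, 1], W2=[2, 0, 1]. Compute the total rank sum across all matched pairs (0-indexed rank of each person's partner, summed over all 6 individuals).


Step 1: Run Gale-Shapley (men propose, women hold best offer):
  M0 proposes to W1; she accepts
  M1 proposes to W0; she accepts
  M2 proposes to W0; she switches from M1
  M1 proposes to W1; rejected
  M1 proposes to W2; she accepts
Step 2: Final matching: W0-M2, W1-M0, W2-M1
Step 3: 0-indexed ranks (man's rank of his match, then woman's): 0 + 1 + 0 + 1 + 2 + 2
Step 4: Total rank sum = 6

6


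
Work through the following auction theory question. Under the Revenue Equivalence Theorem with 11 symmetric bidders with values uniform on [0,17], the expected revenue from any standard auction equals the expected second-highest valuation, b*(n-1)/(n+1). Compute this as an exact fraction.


Step 1: By Revenue Equivalence, expected revenue = b*(n-1)/(n+1)
Step 2: Substituting n = 11, b = 17
Step 3: Revenue = 17*(11-1)/(11+1) = 17*10/12
Step 4: Revenue = 170/12 = 85/6

85/6


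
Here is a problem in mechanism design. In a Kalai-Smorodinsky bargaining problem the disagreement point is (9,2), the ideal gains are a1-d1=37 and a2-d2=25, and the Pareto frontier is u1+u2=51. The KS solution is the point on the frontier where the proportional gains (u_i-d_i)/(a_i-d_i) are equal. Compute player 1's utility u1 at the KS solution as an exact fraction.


Step 1: At the KS point, (u1-d1)/r1 = (u2-d2)/r2 = t and u1+u2 = 51
Step 2: u1 = d1 + r1*t and u2 = d2 + r2*t, so (d1 + r1*t) + (d2 + r2*t) = 51
Step 3: t = (51 - 9 - 2)/(37 + 25) = 40/62 = 20/31
Step 4: u1 = d1 + r1*t = 9 + 37 * 20/31 = 1019/31
Step 5: (Check: u2 = d2 + r2*t = 562/31; u1+u2 = 1019/31 + 562/31 = 51, on the frontier.)

1019/31


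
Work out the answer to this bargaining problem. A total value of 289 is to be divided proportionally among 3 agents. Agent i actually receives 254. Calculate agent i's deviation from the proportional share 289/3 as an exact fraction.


Step 1: Proportional share = 289/3
Step 2: Agent's actual allocation = 254
Step 3: Excess = 254 - 289/3 = 473/3

473/3


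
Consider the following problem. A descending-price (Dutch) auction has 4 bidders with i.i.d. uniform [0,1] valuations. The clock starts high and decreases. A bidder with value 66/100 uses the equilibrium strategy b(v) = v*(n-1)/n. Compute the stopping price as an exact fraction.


Step 1: Dutch auctions are strategically equivalent to first-price auctions
Step 2: The equilibrium bid is b(v) = v*(n-1)/n
Step 3: b = 33/50 * 3/4
Step 4: b = 99/200

99/200


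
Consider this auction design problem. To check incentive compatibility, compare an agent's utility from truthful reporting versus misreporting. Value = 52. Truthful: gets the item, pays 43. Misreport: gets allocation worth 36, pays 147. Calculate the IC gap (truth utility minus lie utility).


Step 1: U(truth) = value - payment = 52 - 43 = 9
Step 2: U(lie) = allocation - payment = 36 - 147 = -111
Step 3: IC gap = 9 - (-111) = 120

120


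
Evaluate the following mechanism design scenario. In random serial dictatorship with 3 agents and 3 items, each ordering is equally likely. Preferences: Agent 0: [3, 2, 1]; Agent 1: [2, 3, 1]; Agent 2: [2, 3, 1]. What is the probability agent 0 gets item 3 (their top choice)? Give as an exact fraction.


Step 1: Agent 0 wants item 3
Step 2: There are 6 possible orderings of agents
Step 3: In 4 orderings, agent 0 gets item 3
Step 4: Probability = 4/6 = 2/3

2/3


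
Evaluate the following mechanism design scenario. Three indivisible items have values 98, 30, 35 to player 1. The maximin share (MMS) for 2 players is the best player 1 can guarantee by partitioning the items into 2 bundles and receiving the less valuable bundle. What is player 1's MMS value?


Step 1: Item values = 98, 30, 35
Step 2: Enumerate all 2-bundle partitions and take the smaller bundle:
  Partition 1: {98} vs {30,35} -> bundles 98, 65; min = 65
  Partition 2: {30} vs {98,35} -> bundles 30, 133; min = 30
  Partition 3: {35} vs {98,30} -> bundles 35, 128; min = 35
Step 3: MMS = max(65, 30, 35) = 65

65


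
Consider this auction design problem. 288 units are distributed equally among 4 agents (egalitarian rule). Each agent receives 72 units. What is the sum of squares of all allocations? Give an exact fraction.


Step 1: Each agent's share = 288/4 = 72
Step 2: Square of each share = (72)^2 = 5184
Step 3: Sum of squares = 4 * 5184 = 20736

20736


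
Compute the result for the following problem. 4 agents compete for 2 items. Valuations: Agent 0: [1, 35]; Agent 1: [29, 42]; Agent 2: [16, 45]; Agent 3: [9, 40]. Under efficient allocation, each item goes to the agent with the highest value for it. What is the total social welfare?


Step 1: For each item, find the maximum value among all agents.
Step 2: Item 0 -> Agent 1 (value 29)
Step 3: Item 1 -> Agent 2 (value 45)
Step 4: Total welfare = 29 + 45 = 74

74


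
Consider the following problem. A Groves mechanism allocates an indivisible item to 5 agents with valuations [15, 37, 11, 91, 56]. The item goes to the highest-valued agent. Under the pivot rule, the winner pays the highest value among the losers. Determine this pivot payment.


Step 1: The efficient winner is agent 3 with value 91
Step 2: Other agents' values: [15, 37, 11, 56]
Step 3: Pivot payment = max(others) = 56
Step 4: The winner pays 56

56


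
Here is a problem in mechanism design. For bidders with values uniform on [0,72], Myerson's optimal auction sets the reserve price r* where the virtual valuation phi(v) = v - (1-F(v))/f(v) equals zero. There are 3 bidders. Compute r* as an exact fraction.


Step 1: For U[0,72], F(v) = v/72 and f(v) = 1/72
Step 2: phi(v) = v - (1 - v/72)/(1/72) = v - (72 - v) = 2v - 72
Step 3: Set phi(r*) = 0: 2r* - 72 = 0
Step 4: r* = 72/2 = 36 (the number of bidders n = 3 does not enter)

36


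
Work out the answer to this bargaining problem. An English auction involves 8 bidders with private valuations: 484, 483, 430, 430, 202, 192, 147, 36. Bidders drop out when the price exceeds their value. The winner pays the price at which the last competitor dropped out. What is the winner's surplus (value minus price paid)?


Step 1: Identify the highest value: 484
Step 2: Identify the second-highest value: 483
Step 3: The final price = second-highest value = 483
Step 4: Surplus = 484 - 483 = 1

1


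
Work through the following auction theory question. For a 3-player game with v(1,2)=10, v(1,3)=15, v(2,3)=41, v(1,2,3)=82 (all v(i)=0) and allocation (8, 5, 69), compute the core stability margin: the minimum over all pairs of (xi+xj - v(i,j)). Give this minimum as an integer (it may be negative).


Step 1: Slack for coalition (1,2): x1+x2 - v12 = 13 - 10 = 3
Step 2: Slack for coalition (1,3): x1+x3 - v13 = 77 - 15 = 62
Step 3: Slack for coalition (2,3): x2+x3 - v23 = 74 - 41 = 33
Step 4: Minimum slack = min(3, 62, 33) = 3, attained by (1,2); no pair can gain by deviating, so the allocation is in the core

3


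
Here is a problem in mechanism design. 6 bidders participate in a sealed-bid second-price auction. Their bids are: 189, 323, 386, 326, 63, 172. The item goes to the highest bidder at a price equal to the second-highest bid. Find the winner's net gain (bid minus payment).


Step 1: Sort bids in descending order: 386, 326, 323, 189, 172, 63
Step 2: The winning bid is the highest: 386
Step 3: The payment equals the second-highest bid: 326
Step 4: Surplus = winner's bid - payment = 386 - 326 = 60

60


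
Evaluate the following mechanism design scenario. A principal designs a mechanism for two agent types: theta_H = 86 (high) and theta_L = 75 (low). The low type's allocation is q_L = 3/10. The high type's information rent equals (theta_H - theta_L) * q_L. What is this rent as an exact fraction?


Step 1: theta_H - theta_L = 86 - 75 = 11
Step 2: Information rent = (theta_H - theta_L) * q_L
Step 3: = 11 * 3/10
Step 4: = 33/10

33/10


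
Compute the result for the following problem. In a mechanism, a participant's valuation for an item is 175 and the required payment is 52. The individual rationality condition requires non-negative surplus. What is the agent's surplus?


Step 1: Surplus = value - payment = 175 - 52 = 123
Step 2: IR is satisfied (surplus >= 0)

123


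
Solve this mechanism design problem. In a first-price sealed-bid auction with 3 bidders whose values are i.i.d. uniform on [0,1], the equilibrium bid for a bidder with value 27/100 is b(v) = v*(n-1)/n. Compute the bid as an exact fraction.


Step 1: The symmetric BNE bidding function is b(v) = v * (n-1) / n
Step 2: Substitute v = 27/100 and n = 3
Step 3: b = 27/100 * 2/3
Step 4: b = 9/50

9/50


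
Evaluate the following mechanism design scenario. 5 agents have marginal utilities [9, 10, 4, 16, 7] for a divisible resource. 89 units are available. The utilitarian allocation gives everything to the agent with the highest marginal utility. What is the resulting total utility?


Step 1: The marginal utilities are [9, 10, 4, 16, 7]
Step 2: The highest marginal utility is 16
Step 3: All 89 units go to that agent
Step 4: Total utility = 16 * 89 = 1424

1424


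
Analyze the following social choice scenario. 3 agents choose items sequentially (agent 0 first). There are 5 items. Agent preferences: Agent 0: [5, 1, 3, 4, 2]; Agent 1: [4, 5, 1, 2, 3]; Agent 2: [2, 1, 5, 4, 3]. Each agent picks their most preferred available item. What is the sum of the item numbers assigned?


Step 1: Agent 0 picks item 5
Step 2: Agent 1 picks item 4
Step 3: Agent 2 picks item 2
Step 4: Sum = 5 + 4 + 2 = 11

11


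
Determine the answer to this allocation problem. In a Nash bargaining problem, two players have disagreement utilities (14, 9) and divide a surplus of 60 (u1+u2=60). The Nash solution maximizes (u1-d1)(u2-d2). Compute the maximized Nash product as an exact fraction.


Step 1: The Nash solution splits surplus symmetrically above the disagreement point
Step 2: u1 = (total + d1 - d2)/2 = (60 + 14 - 9)/2 = 65/2
Step 3: u2 = (total - d1 + d2)/2 = (60 - 14 + 9)/2 = 55/2
Step 4: Nash product = (65/2 - 14) * (55/2 - 9)
Step 5: = 37/2 * 37/2 = 1369/4

1369/4


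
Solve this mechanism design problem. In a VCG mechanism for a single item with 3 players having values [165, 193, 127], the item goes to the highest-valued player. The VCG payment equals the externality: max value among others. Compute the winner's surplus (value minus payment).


Step 1: The winner is the agent with the highest value: agent 1 with value 193
Step 2: Values of other agents: [165, 127]
Step 3: VCG payment = max of others' values = 165
Step 4: Surplus = 193 - 165 = 28

28


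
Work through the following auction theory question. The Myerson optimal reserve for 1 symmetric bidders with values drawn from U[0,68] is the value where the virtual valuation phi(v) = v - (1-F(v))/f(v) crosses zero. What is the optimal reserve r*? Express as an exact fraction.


Step 1: For U[0,68], F(v) = v/68 and f(v) = 1/68
Step 2: phi(v) = v - (1 - v/68)/(1/68) = v - (68 - v) = 2v - 68
Step 3: Set phi(r*) = 0: 2r* - 68 = 0
Step 4: r* = 68/2 = 34 (the number of bidders n = 1 does not enter)

34


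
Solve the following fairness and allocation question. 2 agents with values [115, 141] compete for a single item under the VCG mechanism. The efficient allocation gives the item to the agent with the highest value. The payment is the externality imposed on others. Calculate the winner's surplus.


Step 1: The winner is the agent with the highest value: agent 1 with value 141
Step 2: Values of other agents: [115]
Step 3: VCG payment = max of others' values = 115
Step 4: Surplus = 141 - 115 = 26

26


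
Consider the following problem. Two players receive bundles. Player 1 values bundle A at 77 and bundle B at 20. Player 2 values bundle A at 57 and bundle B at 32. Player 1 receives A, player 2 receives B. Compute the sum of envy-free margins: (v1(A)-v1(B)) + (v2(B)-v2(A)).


Step 1: Player 1's margin = v1(A) - v1(B) = 77 - 20 = 57
Step 2: Player 2's margin = v2(B) - v2(A) = 32 - 57 = -25
Step 3: Total margin = 57 + -25 = 32

32


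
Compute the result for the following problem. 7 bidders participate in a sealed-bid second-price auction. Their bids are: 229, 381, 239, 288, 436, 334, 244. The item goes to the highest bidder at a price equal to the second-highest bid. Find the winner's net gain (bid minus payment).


Step 1: Sort bids in descending order: 436, 381, 334, 288, 244, 239, 229
Step 2: The winning bid is the highest: 436
Step 3: The payment equals the second-highest bid: 381
Step 4: Surplus = winner's bid - payment = 436 - 381 = 55

55


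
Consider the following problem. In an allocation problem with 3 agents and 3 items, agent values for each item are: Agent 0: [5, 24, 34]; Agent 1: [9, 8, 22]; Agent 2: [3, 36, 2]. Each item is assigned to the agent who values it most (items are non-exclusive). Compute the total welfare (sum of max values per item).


Step 1: For each item, find the maximum value among all agents.
Step 2: Item 0 -> Agent 1 (value 9)
Step 3: Item 1 -> Agent 2 (value 36)
Step 4: Item 2 -> Agent 0 (value 34)
Step 5: Total welfare = 9 + 36 + 34 = 79

79


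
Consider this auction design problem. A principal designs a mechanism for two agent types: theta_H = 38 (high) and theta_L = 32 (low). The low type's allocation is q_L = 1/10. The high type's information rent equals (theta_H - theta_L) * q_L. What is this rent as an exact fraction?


Step 1: theta_H - theta_L = 38 - 32 = 6
Step 2: Information rent = (theta_H - theta_L) * q_L
Step 3: = 6 * 1/10
Step 4: = 3/5

3/5


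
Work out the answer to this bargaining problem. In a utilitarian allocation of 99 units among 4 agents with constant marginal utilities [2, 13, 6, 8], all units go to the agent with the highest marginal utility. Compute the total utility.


Step 1: The marginal utilities are [2, 13, 6, 8]
Step 2: The highest marginal utility is 13
Step 3: All 99 units go to that agent
Step 4: Total utility = 13 * 99 = 1287

1287


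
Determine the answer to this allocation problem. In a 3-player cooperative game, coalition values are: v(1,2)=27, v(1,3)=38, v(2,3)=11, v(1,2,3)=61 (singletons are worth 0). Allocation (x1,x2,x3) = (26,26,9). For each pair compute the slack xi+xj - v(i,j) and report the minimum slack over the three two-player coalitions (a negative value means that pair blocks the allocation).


Step 1: Slack for coalition (1,2): x1+x2 - v12 = 52 - 27 = 25
Step 2: Slack for coalition (1,3): x1+x3 - v13 = 35 - 38 = -3
Step 3: Slack for coalition (2,3): x2+x3 - v23 = 35 - 11 = 24
Step 4: Minimum slack = min(25, -3, 24) = -3, attained by (1,3); coalition (1,3) can block (slack < 0), so the allocation is not in the core

-3


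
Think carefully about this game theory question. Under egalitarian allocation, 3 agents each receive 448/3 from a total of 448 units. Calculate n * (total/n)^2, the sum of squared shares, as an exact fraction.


Step 1: Each agent's share = 448/3
Step 2: Square of each share = (448/3)^2 = 200704/9
Step 3: Sum of squares = 3 * 200704/9 = 200704/3

200704/3


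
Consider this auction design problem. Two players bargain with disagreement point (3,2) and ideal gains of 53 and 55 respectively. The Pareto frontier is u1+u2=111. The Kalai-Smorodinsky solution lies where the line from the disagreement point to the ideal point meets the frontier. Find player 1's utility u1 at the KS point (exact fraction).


Step 1: At the KS point, (u1-d1)/r1 = (u2-d2)/r2 = t and u1+u2 = 111
Step 2: u1 = d1 + r1*t and u2 = d2 + r2*t, so (d1 + r1*t) + (d2 + r2*t) = 111
Step 3: t = (111 - 3 - 2)/(53 + 55) = 106/108 = 53/54
Step 4: u1 = d1 + r1*t = 3 + 53 * 53/54 = 2971/54
Step 5: (Check: u2 = d2 + r2*t = 3023/54; u1+u2 = 2971/54 + 3023/54 = 111, on the frontier.)

2971/54


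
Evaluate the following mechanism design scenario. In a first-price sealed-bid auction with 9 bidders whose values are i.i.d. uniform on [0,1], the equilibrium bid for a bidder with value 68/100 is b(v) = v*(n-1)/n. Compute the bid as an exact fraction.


Step 1: The symmetric BNE bidding function is b(v) = v * (n-1) / n
Step 2: Substitute v = 17/25 and n = 9
Step 3: b = 17/25 * 8/9
Step 4: b = 136/225

136/225


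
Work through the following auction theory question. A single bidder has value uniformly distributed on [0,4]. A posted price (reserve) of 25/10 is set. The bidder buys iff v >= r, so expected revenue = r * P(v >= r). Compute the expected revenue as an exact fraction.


Step 1: Posted price r = 5/2, value support [0,4]
Step 2: P(v >= r) = (4 - 5/2)/4 = 3/8
Step 3: Expected revenue = r * P(v >= r) = 5/2 * 3/8
Step 4: Revenue = 15/16

15/16


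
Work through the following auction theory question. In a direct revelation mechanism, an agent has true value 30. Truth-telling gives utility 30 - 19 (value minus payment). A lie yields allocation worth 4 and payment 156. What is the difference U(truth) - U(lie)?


Step 1: U(truth) = value - payment = 30 - 19 = 11
Step 2: U(lie) = allocation - payment = 4 - 156 = -152
Step 3: IC gap = 11 - (-152) = 163

163


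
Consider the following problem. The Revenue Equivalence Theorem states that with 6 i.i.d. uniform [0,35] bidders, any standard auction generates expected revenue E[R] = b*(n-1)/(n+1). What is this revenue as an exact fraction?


Step 1: By Revenue Equivalence, expected revenue = b*(n-1)/(n+1)
Step 2: Substituting n = 6, b = 35
Step 3: Revenue = 35*(6-1)/(6+1) = 35*5/7
Step 4: Revenue = 175/7 = 25

25


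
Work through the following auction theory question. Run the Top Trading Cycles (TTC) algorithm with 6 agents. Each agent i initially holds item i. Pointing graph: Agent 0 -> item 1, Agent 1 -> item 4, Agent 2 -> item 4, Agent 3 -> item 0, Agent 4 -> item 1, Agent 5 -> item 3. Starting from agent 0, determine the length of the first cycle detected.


Step 1: Trace the pointer graph from agent 0: 0 -> 1 -> 4 -> 1
Step 2: A cycle is detected when we revisit agent 1
Step 3: The cycle is: 1 -> 4 -> 1
Step 4: Cycle length = 2

2


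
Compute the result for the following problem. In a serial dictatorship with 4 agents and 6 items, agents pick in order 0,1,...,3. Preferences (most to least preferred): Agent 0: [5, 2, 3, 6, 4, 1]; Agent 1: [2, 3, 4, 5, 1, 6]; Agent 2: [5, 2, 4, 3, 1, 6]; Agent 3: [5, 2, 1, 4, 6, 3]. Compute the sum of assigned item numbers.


Step 1: Agent 0 picks item 5
Step 2: Agent 1 picks item 2
Step 3: Agent 2 picks item 4
Step 4: Agent 3 picks item 1
Step 5: Sum = 5 + 2 + 4 + 1 = 12

12


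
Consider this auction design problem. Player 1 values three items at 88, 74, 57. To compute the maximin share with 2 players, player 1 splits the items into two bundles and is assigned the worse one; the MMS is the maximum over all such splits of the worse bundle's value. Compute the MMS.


Step 1: Item values = 88, 74, 57
Step 2: Enumerate all 2-bundle partitions and take the smaller bundle:
  Partition 1: {88} vs {74,57} -> bundles 88, 131; min = 88
  Partition 2: {74} vs {88,57} -> bundles 74, 145; min = 74
  Partition 3: {57} vs {88,74} -> bundles 57, 162; min = 57
Step 3: MMS = max(88, 74, 57) = 88

88


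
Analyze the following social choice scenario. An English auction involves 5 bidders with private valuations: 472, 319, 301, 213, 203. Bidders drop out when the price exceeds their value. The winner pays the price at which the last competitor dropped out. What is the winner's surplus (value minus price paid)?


Step 1: Identify the highest value: 472
Step 2: Identify the second-highest value: 319
Step 3: The final price = second-highest value = 319
Step 4: Surplus = 472 - 319 = 153

153


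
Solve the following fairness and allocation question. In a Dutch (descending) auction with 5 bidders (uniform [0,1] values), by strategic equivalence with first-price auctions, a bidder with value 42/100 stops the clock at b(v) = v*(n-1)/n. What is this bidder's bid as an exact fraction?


Step 1: Dutch auctions are strategically equivalent to first-price auctions
Step 2: The equilibrium bid is b(v) = v*(n-1)/n
Step 3: b = 21/50 * 4/5
Step 4: b = 42/125

42/125


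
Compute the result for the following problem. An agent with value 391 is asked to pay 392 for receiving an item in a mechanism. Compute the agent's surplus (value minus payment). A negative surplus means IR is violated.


Step 1: Surplus = value - payment = 391 - 392 = -1
Step 2: IR is violated (surplus < 0)

-1


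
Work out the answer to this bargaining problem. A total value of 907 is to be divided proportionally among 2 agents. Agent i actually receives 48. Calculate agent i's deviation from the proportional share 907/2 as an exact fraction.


Step 1: Proportional share = 907/2
Step 2: Agent's actual allocation = 48
Step 3: Excess = 48 - 907/2 = -811/2

-811/2


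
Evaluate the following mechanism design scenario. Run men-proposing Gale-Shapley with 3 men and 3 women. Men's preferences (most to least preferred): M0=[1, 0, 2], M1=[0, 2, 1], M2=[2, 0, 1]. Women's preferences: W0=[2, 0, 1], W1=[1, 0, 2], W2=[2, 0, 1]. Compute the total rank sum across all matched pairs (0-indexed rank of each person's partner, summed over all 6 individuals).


Step 1: Run Gale-Shapley (men propose, women hold best offer):
  M0 proposes to W1; she accepts
  M1 proposes to W0; she accepts
  M2 proposes to W2; she accepts
Step 2: Final matching: W0-M1, W1-M0, W2-M2
Step 3: 0-indexed ranks (man's rank of his match, then woman's): 0 + 2 + 0 + 1 + 0 + 0
Step 4: Total rank sum = 3

3


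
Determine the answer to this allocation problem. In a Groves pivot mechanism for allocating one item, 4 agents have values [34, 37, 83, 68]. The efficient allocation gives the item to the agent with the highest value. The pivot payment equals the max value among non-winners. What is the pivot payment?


Step 1: The efficient winner is agent 2 with value 83
Step 2: Other agents' values: [34, 37, 68]
Step 3: Pivot payment = max(others) = 68
Step 4: The winner pays 68

68


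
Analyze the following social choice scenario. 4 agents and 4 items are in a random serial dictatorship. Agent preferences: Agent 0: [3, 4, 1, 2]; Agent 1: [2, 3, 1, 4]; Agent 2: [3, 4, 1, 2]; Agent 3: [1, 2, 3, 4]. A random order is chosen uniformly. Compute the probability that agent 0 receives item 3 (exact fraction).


Step 1: Agent 0 wants item 3
Step 2: There are 24 possible orderings of agents
Step 3: In 12 orderings, agent 0 gets item 3
Step 4: Probability = 12/24 = 1/2

1/2


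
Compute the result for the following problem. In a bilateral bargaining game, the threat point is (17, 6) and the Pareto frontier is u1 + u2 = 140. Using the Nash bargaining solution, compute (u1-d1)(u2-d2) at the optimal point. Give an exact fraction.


Step 1: The Nash solution splits surplus symmetrically above the disagreement point
Step 2: u1 = (total + d1 - d2)/2 = (140 + 17 - 6)/2 = 151/2
Step 3: u2 = (total - d1 + d2)/2 = (140 - 17 + 6)/2 = 129/2
Step 4: Nash product = (151/2 - 17) * (129/2 - 6)
Step 5: = 117/2 * 117/2 = 13689/4

13689/4


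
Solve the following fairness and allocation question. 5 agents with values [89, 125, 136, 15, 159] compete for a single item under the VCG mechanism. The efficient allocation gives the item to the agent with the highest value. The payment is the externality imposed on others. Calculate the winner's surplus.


Step 1: The winner is the agent with the highest value: agent 4 with value 159
Step 2: Values of other agents: [89, 125, 136, 15]
Step 3: VCG payment = max of others' values = 136
Step 4: Surplus = 159 - 136 = 23

23


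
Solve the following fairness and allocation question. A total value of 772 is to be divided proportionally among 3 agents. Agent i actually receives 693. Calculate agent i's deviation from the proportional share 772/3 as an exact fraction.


Step 1: Proportional share = 772/3
Step 2: Agent's actual allocation = 693
Step 3: Excess = 693 - 772/3 = 1307/3

1307/3


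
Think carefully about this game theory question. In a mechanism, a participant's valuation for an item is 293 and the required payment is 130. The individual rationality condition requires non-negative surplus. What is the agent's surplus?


Step 1: Surplus = value - payment = 293 - 130 = 163
Step 2: IR is satisfied (surplus >= 0)

163


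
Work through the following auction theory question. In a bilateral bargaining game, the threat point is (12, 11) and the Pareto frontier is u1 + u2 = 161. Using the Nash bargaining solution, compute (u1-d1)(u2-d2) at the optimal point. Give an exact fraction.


Step 1: The Nash solution splits surplus symmetrically above the disagreement point
Step 2: u1 = (total + d1 - d2)/2 = (161 + 12 - 11)/2 = 81
Step 3: u2 = (total - d1 + d2)/2 = (161 - 12 + 11)/2 = 80
Step 4: Nash product = (81 - 12) * (80 - 11)
Step 5: = 69 * 69 = 4761

4761


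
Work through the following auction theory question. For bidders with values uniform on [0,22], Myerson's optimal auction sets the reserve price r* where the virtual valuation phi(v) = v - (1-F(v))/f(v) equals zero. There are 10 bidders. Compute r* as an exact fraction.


Step 1: For U[0,22], F(v) = v/22 and f(v) = 1/22
Step 2: phi(v) = v - (1 - v/22)/(1/22) = v - (22 - v) = 2v - 22
Step 3: Set phi(r*) = 0: 2r* - 22 = 0
Step 4: r* = 22/2 = 11 (the number of bidders n = 10 does not enter)

11


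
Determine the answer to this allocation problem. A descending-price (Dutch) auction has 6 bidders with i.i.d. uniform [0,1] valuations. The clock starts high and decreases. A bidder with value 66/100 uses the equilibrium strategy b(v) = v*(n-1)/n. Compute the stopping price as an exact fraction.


Step 1: Dutch auctions are strategically equivalent to first-price auctions
Step 2: The equilibrium bid is b(v) = v*(n-1)/n
Step 3: b = 33/50 * 5/6
Step 4: b = 11/20

11/20


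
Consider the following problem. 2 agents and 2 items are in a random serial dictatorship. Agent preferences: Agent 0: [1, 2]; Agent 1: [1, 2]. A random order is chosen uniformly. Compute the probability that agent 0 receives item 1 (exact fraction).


Step 1: Agent 0 wants item 1
Step 2: There are 2 possible orderings of agents
Step 3: In 1 orderings, agent 0 gets item 1
Step 4: Probability = 1/2

1/2


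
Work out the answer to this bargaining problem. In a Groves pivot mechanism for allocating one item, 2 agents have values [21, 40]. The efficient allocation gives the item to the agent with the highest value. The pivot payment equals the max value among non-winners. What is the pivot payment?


Step 1: The efficient winner is agent 1 with value 40
Step 2: Other agents' values: [21]
Step 3: Pivot payment = max(others) = 21
Step 4: The winner pays 21

21


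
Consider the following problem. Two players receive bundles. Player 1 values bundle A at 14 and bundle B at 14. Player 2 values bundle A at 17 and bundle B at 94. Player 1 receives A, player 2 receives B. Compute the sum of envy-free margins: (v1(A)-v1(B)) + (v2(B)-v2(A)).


Step 1: Player 1's margin = v1(A) - v1(B) = 14 - 14 = 0
Step 2: Player 2's margin = v2(B) - v2(A) = 94 - 17 = 77
Step 3: Total margin = 0 + 77 = 77

77


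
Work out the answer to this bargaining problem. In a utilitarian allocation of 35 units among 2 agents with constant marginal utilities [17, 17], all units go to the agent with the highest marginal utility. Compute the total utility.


Step 1: The marginal utilities are [17, 17]
Step 2: The highest marginal utility is 17
Step 3: All 35 units go to that agent
Step 4: Total utility = 17 * 35 = 595

595


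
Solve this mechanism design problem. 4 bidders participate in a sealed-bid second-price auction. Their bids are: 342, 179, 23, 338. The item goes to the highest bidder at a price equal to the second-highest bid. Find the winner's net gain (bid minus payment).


Step 1: Sort bids in descending order: 342, 338, 179, 23
Step 2: The winning bid is the highest: 342
Step 3: The payment equals the second-highest bid: 338
Step 4: Surplus = winner's bid - payment = 342 - 338 = 4

4


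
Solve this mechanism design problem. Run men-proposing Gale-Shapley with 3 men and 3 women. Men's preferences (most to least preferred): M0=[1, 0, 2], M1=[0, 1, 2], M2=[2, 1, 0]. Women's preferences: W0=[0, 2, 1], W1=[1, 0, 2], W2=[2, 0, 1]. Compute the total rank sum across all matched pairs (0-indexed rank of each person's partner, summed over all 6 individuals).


Step 1: Run Gale-Shapley (men propose, women hold best offer):
  M0 proposes to W1; she accepts
  M1 proposes to W0; she accepts
  M2 proposes to W2; she accepts
Step 2: Final matching: W0-M1, W1-M0, W2-M2
Step 3: 0-indexed ranks (man's rank of his match, then woman's): 0 + 2 + 0 + 1 + 0 + 0
Step 4: Total rank sum = 3

3
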